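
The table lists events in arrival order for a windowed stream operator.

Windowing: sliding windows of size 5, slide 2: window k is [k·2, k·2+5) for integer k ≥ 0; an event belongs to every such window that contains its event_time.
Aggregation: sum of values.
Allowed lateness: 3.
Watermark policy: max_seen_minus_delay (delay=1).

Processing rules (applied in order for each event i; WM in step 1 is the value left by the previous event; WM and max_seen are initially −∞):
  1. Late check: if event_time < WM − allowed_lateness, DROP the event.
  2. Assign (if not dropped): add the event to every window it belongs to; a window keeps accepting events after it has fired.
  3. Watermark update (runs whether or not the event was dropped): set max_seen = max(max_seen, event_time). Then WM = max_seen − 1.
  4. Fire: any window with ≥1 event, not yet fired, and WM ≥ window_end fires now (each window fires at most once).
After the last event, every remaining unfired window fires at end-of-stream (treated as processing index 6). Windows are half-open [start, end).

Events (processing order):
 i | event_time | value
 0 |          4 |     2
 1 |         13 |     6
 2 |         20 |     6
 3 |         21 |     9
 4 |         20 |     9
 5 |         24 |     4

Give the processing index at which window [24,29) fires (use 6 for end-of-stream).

i=0 t=4 v=2: → [4,9),[2,7),[0,5); WM=3
i=1 t=13 v=6: → [12,17),[10,15); WM=12; [0,5) fires=2 [2,7) fires=2 [4,9) fires=2
i=2 t=20 v=6: → [20,25),[18,23),[16,21); WM=19; [10,15) fires=6 [12,17) fires=6
i=3 t=21 v=9: → [20,25),[18,23); WM=20
i=4 t=20 v=9: → [20,25),[18,23),[16,21); WM=20
i=5 t=24 v=4: → [24,29),[22,27),[20,25); WM=23; [16,21) fires=15 [18,23) fires=24

6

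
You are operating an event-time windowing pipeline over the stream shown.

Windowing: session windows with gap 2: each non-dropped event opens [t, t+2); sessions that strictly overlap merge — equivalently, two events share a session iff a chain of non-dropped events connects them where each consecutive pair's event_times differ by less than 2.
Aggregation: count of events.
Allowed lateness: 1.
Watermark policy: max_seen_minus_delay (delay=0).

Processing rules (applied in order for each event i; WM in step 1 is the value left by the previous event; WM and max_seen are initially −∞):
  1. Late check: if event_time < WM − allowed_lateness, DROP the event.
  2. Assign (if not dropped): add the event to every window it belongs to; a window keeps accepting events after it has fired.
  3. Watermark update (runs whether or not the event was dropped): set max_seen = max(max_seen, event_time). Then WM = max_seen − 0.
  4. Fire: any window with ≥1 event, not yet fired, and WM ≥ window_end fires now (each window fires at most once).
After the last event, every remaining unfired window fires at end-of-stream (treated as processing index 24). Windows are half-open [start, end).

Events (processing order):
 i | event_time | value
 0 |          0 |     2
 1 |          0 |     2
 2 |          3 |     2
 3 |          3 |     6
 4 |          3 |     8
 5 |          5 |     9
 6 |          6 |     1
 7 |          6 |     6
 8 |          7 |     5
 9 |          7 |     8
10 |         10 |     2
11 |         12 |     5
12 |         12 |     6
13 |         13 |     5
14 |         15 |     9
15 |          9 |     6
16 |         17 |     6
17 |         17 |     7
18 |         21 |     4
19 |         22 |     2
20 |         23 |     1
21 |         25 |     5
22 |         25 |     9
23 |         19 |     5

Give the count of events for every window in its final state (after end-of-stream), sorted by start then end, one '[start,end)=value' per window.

i=0 t=0 v=2: → [0,2); WM=0
i=1 t=0 v=2: → [0,2); WM=0
i=2 t=3 v=2: → [3,5); WM=3
i=3 t=3 v=6: → [3,5); WM=3
i=4 t=3 v=8: → [3,5); WM=3
i=5 t=5 v=9: → [5,7); WM=5
i=6 t=6 v=1: → [5,8); WM=6
i=7 t=6 v=6: → [5,8); WM=6
i=8 t=7 v=5: → [5,9); WM=7
i=9 t=7 v=8: → [5,9); WM=7
i=10 t=10 v=2: → [10,12); WM=10
i=11 t=12 v=5: → [12,14); WM=12
i=12 t=12 v=6: → [12,14); WM=12
i=13 t=13 v=5: → [12,15); WM=13
i=14 t=15 v=9: → [15,17); WM=15
i=15 t=9 v=6: DROP (t<15-1); WM=15
i=16 t=17 v=6: → [17,19); WM=17
i=17 t=17 v=7: → [17,19); WM=17
i=18 t=21 v=4: → [21,23); WM=21
i=19 t=22 v=2: → [21,24); WM=22
i=20 t=23 v=1: → [21,25); WM=23
i=21 t=25 v=5: → [25,27); WM=25
i=22 t=25 v=9: → [25,27); WM=25
i=23 t=19 v=5: DROP (t<25-1); WM=25

[0,2)=2 [3,5)=3 [5,9)=5 [10,12)=1 [12,15)=3 [15,17)=1 [17,19)=2 [21,25)=3 [25,27)=2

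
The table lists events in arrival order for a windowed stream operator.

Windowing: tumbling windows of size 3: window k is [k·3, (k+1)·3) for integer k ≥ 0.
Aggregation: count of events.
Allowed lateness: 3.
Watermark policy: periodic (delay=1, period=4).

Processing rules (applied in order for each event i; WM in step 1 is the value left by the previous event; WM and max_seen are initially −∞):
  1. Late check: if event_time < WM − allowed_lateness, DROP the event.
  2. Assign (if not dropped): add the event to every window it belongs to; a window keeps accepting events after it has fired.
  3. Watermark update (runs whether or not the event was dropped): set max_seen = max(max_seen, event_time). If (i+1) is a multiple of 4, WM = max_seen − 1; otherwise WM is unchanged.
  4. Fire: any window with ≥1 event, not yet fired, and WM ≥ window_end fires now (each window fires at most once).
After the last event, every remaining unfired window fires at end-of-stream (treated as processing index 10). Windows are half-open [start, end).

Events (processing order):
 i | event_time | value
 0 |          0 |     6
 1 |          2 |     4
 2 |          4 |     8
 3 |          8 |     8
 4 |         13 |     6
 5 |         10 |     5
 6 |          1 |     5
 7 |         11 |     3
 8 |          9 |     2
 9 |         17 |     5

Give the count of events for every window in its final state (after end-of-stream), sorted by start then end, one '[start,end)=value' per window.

[0,3)=2 [3,6)=1 [6,9)=1 [9,12)=3 [12,15)=1 [15,18)=1

i=0 t=0 v=6: → [0,3); WM=−∞
i=1 t=2 v=4: → [0,3); WM=−∞
i=2 t=4 v=8: → [3,6); WM=−∞
i=3 t=8 v=8: → [6,9); WM=7; [0,3) fires=2 [3,6) fires=1
i=4 t=13 v=6: → [12,15); WM=7
i=5 t=10 v=5: → [9,12); WM=7
i=6 t=1 v=5: DROP (t<7-3); WM=7
i=7 t=11 v=3: → [9,12); WM=12; [6,9) fires=1 [9,12) fires=2
i=8 t=9 v=2: → [9,12); WM=12
i=9 t=17 v=5: → [15,18); WM=12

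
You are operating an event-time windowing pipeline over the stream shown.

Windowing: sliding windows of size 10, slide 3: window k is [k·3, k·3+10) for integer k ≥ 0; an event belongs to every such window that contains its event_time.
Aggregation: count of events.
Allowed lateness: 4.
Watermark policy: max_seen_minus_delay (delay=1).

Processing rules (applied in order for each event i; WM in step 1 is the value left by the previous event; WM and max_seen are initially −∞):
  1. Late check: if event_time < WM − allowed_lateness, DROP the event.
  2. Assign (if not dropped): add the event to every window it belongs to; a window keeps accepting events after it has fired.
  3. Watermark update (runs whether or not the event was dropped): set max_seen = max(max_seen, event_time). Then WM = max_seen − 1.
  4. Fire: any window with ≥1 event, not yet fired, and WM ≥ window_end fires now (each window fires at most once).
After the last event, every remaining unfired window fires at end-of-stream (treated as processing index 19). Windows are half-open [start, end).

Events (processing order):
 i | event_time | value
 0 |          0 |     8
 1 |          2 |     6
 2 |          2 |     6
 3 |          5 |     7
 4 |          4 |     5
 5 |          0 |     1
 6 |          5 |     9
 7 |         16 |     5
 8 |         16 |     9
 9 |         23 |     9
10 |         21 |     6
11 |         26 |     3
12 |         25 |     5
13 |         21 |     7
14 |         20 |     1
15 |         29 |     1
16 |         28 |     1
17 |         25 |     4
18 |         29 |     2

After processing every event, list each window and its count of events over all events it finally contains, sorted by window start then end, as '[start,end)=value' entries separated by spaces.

[0,10)=7 [3,13)=3 [9,19)=2 [12,22)=4 [15,25)=5 [18,28)=6 [21,31)=9 [24,34)=6 [27,37)=3

i=0 t=0 v=8: → [0,10); WM=-1
i=1 t=2 v=6: → [0,10); WM=1
i=2 t=2 v=6: → [0,10); WM=1
i=3 t=5 v=7: → [3,13),[0,10); WM=4
i=4 t=4 v=5: → [3,13),[0,10); WM=4
i=5 t=0 v=1: → [0,10); WM=4
i=6 t=5 v=9: → [3,13),[0,10); WM=4
i=7 t=16 v=5: → [15,25),[12,22),[9,19); WM=15; [0,10) fires=7 [3,13) fires=3
i=8 t=16 v=9: → [15,25),[12,22),[9,19); WM=15
i=9 t=23 v=9: → [21,31),[18,28),[15,25); WM=22; [9,19) fires=2 [12,22) fires=2
i=10 t=21 v=6: → [21,31),[18,28),[15,25),[12,22); WM=22
i=11 t=26 v=3: → [24,34),[21,31),[18,28); WM=25; [15,25) fires=4
i=12 t=25 v=5: → [24,34),[21,31),[18,28); WM=25
i=13 t=21 v=7: → [21,31),[18,28),[15,25),[12,22); WM=25
i=14 t=20 v=1: DROP (t<25-4); WM=25
i=15 t=29 v=1: → [27,37),[24,34),[21,31); WM=28; [18,28) fires=5
i=16 t=28 v=1: → [27,37),[24,34),[21,31); WM=28
i=17 t=25 v=4: → [24,34),[21,31),[18,28); WM=28
i=18 t=29 v=2: → [27,37),[24,34),[21,31); WM=28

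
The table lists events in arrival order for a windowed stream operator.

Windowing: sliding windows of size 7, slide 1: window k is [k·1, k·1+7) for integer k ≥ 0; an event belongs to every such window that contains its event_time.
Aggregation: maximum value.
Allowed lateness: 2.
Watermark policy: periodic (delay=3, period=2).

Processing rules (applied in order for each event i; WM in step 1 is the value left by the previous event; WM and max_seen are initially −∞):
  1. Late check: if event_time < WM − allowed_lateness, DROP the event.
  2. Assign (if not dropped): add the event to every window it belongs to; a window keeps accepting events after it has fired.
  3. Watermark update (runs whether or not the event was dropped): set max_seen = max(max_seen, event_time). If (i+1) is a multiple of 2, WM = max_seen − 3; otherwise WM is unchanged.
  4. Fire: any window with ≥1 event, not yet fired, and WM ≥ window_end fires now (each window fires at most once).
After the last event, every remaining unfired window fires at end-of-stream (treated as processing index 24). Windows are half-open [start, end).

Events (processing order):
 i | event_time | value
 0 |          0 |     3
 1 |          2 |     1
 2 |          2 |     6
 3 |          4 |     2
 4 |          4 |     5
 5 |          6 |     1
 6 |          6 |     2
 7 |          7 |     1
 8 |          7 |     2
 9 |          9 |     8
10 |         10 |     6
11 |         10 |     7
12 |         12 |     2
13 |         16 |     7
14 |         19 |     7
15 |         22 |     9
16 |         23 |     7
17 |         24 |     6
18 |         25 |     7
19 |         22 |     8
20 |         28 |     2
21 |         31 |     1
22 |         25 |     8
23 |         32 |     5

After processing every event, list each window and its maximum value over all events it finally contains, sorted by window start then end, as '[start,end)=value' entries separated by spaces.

i=0 t=0 v=3: → [0,7); WM=−∞
i=1 t=2 v=1: → [2,9),[1,8),[0,7); WM=-1
i=2 t=2 v=6: → [2,9),[1,8),[0,7); WM=-1
i=3 t=4 v=2: → [4,11),[3,10),[2,9),[1,8),[0,7); WM=1
i=4 t=4 v=5: → [4,11),[3,10),[2,9),[1,8),[0,7); WM=1
i=5 t=6 v=1: → [6,13),[5,12),[4,11),[3,10),[2,9),[1,8),[0,7); WM=3
i=6 t=6 v=2: → [6,13),[5,12),[4,11),[3,10),[2,9),[1,8),[0,7); WM=3
i=7 t=7 v=1: → [7,14),[6,13),[5,12),[4,11),[3,10),[2,9),[1,8); WM=4
i=8 t=7 v=2: → [7,14),[6,13),[5,12),[4,11),[3,10),[2,9),[1,8); WM=4
i=9 t=9 v=8: → [9,16),[8,15),[7,14),[6,13),[5,12),[4,11),[3,10); WM=6
i=10 t=10 v=6: → [10,17),[9,16),[8,15),[7,14),[6,13),[5,12),[4,11); WM=6
i=11 t=10 v=7: → [10,17),[9,16),[8,15),[7,14),[6,13),[5,12),[4,11); WM=7; [0,7) fires=6
i=12 t=12 v=2: → [12,19),[11,18),[10,17),[9,16),[8,15),[7,14),[6,13); WM=7
i=13 t=16 v=7: → [16,23),[15,22),[14,21),[13,20),[12,19),[11,18),[10,17); WM=13; [1,8) fires=6 [2,9) fires=6 [3,10) fires=8 [4,11) fires=8 [5,12) fires=8 [6,13) fires=8
i=14 t=19 v=7: → [19,26),[18,25),[17,24),[16,23),[15,22),[14,21),[13,20); WM=13
i=15 t=22 v=9: → [22,29),[21,28),[20,27),[19,26),[18,25),[17,24),[16,23); WM=19; [7,14) fires=8 [8,15) fires=8 [9,16) fires=8 [10,17) fires=7 [11,18) fires=7 [12,19) fires=7
i=16 t=23 v=7: → [23,30),[22,29),[21,28),[20,27),[19,26),[18,25),[17,24); WM=19
i=17 t=24 v=6: → [24,31),[23,30),[22,29),[21,28),[20,27),[19,26),[18,25); WM=21; [13,20) fires=7 [14,21) fires=7
i=18 t=25 v=7: → [25,32),[24,31),[23,30),[22,29),[21,28),[20,27),[19,26); WM=21
i=19 t=22 v=8: → [22,29),[21,28),[20,27),[19,26),[18,25),[17,24),[16,23); WM=22; [15,22) fires=7
i=20 t=28 v=2: → [28,35),[27,34),[26,33),[25,32),[24,31),[23,30),[22,29); WM=22
i=21 t=31 v=1: → [31,38),[30,37),[29,36),[28,35),[27,34),[26,33),[25,32); WM=28; [16,23) fires=9 [17,24) fires=9 [18,25) fires=9 [19,26) fires=9 [20,27) fires=9 [21,28) fires=9
i=22 t=25 v=8: DROP (t<28-2); WM=28
i=23 t=32 v=5: → [32,39),[31,38),[30,37),[29,36),[28,35),[27,34),[26,33); WM=29; [22,29) fires=9

[0,7)=6 [1,8)=6 [2,9)=6 [3,10)=8 [4,11)=8 [5,12)=8 [6,13)=8 [7,14)=8 [8,15)=8 [9,16)=8 [10,17)=7 [11,18)=7 [12,19)=7 [13,20)=7 [14,21)=7 [15,22)=7 [16,23)=9 [17,24)=9 [18,25)=9 [19,26)=9 [20,27)=9 [21,28)=9 [22,29)=9 [23,30)=7 [24,31)=7 [25,32)=7 [26,33)=5 [27,34)=5 [28,35)=5 [29,36)=5 [30,37)=5 [31,38)=5 [32,39)=5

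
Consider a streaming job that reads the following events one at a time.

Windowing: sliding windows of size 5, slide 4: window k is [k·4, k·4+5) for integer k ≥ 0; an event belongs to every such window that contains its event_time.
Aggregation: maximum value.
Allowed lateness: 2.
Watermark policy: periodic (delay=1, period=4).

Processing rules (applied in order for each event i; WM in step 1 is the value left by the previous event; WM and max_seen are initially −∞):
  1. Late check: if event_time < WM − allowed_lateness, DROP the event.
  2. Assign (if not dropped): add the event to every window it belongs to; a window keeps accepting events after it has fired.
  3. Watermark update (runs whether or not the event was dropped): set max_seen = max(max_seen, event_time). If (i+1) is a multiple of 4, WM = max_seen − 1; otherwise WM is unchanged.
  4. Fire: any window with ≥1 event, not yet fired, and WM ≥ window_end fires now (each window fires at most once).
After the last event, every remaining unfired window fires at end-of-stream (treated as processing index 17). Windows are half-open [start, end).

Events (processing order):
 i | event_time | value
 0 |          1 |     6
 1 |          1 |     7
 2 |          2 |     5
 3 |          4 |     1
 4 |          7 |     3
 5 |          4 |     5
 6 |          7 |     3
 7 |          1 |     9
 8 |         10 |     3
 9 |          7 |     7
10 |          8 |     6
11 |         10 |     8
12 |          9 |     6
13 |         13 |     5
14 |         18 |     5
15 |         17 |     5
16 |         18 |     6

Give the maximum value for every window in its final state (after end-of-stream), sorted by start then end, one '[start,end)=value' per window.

[0,5)=9 [4,9)=7 [8,13)=8 [12,17)=5 [16,21)=6

i=0 t=1 v=6: → [0,5); WM=−∞
i=1 t=1 v=7: → [0,5); WM=−∞
i=2 t=2 v=5: → [0,5); WM=−∞
i=3 t=4 v=1: → [4,9),[0,5); WM=3
i=4 t=7 v=3: → [4,9); WM=3
i=5 t=4 v=5: → [4,9),[0,5); WM=3
i=6 t=7 v=3: → [4,9); WM=3
i=7 t=1 v=9: → [0,5); WM=6; [0,5) fires=9
i=8 t=10 v=3: → [8,13); WM=6
i=9 t=7 v=7: → [4,9); WM=6
i=10 t=8 v=6: → [8,13),[4,9); WM=6
i=11 t=10 v=8: → [8,13); WM=9; [4,9) fires=7
i=12 t=9 v=6: → [8,13); WM=9
i=13 t=13 v=5: → [12,17); WM=9
i=14 t=18 v=5: → [16,21); WM=9
i=15 t=17 v=5: → [16,21); WM=17; [8,13) fires=8 [12,17) fires=5
i=16 t=18 v=6: → [16,21); WM=17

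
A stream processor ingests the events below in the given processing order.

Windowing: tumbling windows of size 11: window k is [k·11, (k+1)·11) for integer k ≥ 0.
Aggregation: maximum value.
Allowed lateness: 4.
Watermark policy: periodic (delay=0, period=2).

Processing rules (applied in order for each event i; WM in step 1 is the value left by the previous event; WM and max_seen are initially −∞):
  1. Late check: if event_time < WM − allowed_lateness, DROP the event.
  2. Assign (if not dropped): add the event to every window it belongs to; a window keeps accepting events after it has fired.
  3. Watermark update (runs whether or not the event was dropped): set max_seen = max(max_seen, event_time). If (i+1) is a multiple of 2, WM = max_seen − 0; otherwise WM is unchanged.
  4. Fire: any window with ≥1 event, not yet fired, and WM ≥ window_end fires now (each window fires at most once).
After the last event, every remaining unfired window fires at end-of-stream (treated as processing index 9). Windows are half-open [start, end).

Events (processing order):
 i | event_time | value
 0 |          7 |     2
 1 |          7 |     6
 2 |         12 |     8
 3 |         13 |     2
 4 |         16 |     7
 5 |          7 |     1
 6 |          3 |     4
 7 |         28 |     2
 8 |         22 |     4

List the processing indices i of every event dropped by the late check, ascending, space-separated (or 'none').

i=0 t=7 v=2: → [0,11); WM=−∞
i=1 t=7 v=6: → [0,11); WM=7
i=2 t=12 v=8: → [11,22); WM=7
i=3 t=13 v=2: → [11,22); WM=13; [0,11) fires=6
i=4 t=16 v=7: → [11,22); WM=13
i=5 t=7 v=1: DROP (t<13-4); WM=16
i=6 t=3 v=4: DROP (t<16-4); WM=16
i=7 t=28 v=2: → [22,33); WM=28; [11,22) fires=8
i=8 t=22 v=4: DROP (t<28-4); WM=28

5 6 8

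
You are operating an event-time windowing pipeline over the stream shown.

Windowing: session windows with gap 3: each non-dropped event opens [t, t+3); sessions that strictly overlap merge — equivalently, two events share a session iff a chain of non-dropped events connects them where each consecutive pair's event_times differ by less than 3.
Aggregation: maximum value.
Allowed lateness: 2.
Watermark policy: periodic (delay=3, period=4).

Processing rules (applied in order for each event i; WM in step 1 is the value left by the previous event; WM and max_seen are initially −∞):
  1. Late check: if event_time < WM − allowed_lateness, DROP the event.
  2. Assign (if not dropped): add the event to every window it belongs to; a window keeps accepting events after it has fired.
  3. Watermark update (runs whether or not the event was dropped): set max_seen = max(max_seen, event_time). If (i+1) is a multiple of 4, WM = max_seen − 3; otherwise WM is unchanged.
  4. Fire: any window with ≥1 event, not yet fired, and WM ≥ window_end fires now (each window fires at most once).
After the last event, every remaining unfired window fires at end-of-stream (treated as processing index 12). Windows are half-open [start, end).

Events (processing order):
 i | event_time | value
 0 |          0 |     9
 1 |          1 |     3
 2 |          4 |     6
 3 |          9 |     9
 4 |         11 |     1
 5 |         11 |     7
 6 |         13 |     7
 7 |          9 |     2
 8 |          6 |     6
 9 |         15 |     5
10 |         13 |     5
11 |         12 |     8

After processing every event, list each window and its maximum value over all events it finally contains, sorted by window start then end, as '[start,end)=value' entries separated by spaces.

[0,4)=9 [4,7)=6 [9,18)=9

i=0 t=0 v=9: → [0,3); WM=−∞
i=1 t=1 v=3: → [0,4); WM=−∞
i=2 t=4 v=6: → [4,7); WM=−∞
i=3 t=9 v=9: → [9,12); WM=6
i=4 t=11 v=1: → [9,14); WM=6
i=5 t=11 v=7: → [9,14); WM=6
i=6 t=13 v=7: → [9,16); WM=6
i=7 t=9 v=2: → [9,16); WM=10
i=8 t=6 v=6: DROP (t<10-2); WM=10
i=9 t=15 v=5: → [9,18); WM=10
i=10 t=13 v=5: → [9,18); WM=10
i=11 t=12 v=8: → [9,18); WM=12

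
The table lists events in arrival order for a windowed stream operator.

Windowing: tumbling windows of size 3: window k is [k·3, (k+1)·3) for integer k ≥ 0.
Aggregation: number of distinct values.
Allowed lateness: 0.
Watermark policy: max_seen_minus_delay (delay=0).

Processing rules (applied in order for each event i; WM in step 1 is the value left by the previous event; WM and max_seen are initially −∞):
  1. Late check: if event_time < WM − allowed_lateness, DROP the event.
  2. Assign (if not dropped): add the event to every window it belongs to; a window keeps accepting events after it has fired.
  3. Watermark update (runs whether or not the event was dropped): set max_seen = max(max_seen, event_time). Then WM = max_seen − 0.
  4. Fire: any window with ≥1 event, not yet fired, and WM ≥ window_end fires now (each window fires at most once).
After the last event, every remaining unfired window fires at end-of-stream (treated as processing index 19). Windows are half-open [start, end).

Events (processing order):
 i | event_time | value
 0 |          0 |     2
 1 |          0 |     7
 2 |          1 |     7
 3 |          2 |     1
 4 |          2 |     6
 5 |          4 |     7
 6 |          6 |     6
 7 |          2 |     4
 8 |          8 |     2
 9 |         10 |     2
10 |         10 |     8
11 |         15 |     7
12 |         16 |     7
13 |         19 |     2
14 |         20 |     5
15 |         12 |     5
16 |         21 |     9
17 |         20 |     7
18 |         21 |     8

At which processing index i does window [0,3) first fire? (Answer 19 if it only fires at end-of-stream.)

i=0 t=0 v=2: → [0,3); WM=0
i=1 t=0 v=7: → [0,3); WM=0
i=2 t=1 v=7: → [0,3); WM=1
i=3 t=2 v=1: → [0,3); WM=2
i=4 t=2 v=6: → [0,3); WM=2
i=5 t=4 v=7: → [3,6); WM=4; [0,3) fires=4
i=6 t=6 v=6: → [6,9); WM=6; [3,6) fires=1
i=7 t=2 v=4: DROP (t<6-0); WM=6
i=8 t=8 v=2: → [6,9); WM=8
i=9 t=10 v=2: → [9,12); WM=10; [6,9) fires=2
i=10 t=10 v=8: → [9,12); WM=10
i=11 t=15 v=7: → [15,18); WM=15; [9,12) fires=2
i=12 t=16 v=7: → [15,18); WM=16
i=13 t=19 v=2: → [18,21); WM=19; [15,18) fires=1
i=14 t=20 v=5: → [18,21); WM=20
i=15 t=12 v=5: DROP (t<20-0); WM=20
i=16 t=21 v=9: → [21,24); WM=21; [18,21) fires=2
i=17 t=20 v=7: DROP (t<21-0); WM=21
i=18 t=21 v=8: → [21,24); WM=21

5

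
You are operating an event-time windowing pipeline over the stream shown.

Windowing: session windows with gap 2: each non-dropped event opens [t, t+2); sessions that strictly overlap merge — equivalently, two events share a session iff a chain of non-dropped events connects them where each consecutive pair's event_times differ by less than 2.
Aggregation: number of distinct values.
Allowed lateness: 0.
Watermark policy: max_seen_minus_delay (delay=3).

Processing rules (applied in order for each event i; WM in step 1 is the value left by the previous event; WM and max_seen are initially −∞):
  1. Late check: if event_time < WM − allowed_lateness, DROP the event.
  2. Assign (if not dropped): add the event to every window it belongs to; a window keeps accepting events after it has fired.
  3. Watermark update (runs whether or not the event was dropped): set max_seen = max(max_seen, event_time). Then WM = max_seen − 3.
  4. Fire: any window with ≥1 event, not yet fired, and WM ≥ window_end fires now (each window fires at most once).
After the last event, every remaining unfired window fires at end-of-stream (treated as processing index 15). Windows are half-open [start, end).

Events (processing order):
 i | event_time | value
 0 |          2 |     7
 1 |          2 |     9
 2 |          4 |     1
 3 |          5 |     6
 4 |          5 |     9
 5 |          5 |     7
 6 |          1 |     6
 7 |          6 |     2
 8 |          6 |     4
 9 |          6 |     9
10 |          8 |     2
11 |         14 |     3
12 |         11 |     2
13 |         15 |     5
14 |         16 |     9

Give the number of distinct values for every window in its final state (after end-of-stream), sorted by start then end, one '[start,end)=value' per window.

i=0 t=2 v=7: → [2,4); WM=-1
i=1 t=2 v=9: → [2,4); WM=-1
i=2 t=4 v=1: → [4,6); WM=1
i=3 t=5 v=6: → [4,7); WM=2
i=4 t=5 v=9: → [4,7); WM=2
i=5 t=5 v=7: → [4,7); WM=2
i=6 t=1 v=6: DROP (t<2-0); WM=2
i=7 t=6 v=2: → [4,8); WM=3
i=8 t=6 v=4: → [4,8); WM=3
i=9 t=6 v=9: → [4,8); WM=3
i=10 t=8 v=2: → [8,10); WM=5
i=11 t=14 v=3: → [14,16); WM=11
i=12 t=11 v=2: → [11,13); WM=11
i=13 t=15 v=5: → [14,17); WM=12
i=14 t=16 v=9: → [14,18); WM=13

[2,4)=2 [4,8)=6 [8,10)=1 [11,13)=1 [14,18)=3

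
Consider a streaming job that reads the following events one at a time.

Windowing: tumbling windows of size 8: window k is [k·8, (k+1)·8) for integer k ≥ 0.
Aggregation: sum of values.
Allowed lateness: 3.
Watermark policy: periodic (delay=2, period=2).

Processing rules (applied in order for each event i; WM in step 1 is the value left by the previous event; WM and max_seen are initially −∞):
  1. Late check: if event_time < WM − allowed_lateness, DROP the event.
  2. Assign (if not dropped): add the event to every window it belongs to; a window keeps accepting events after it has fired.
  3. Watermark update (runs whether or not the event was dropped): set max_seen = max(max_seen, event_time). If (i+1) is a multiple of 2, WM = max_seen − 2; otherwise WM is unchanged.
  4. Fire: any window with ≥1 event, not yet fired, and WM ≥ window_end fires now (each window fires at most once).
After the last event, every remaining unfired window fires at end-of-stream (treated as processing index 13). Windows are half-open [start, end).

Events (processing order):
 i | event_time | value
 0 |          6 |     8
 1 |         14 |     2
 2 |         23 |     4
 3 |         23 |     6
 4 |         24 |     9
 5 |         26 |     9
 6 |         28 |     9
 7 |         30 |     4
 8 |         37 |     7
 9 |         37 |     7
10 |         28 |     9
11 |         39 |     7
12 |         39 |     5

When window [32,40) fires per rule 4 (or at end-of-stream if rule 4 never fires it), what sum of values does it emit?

26

i=0 t=6 v=8: → [0,8); WM=−∞
i=1 t=14 v=2: → [8,16); WM=12; [0,8) fires=8
i=2 t=23 v=4: → [16,24); WM=12
i=3 t=23 v=6: → [16,24); WM=21; [8,16) fires=2
i=4 t=24 v=9: → [24,32); WM=21
i=5 t=26 v=9: → [24,32); WM=24; [16,24) fires=10
i=6 t=28 v=9: → [24,32); WM=24
i=7 t=30 v=4: → [24,32); WM=28
i=8 t=37 v=7: → [32,40); WM=28
i=9 t=37 v=7: → [32,40); WM=35; [24,32) fires=31
i=10 t=28 v=9: DROP (t<35-3); WM=35
i=11 t=39 v=7: → [32,40); WM=37
i=12 t=39 v=5: → [32,40); WM=37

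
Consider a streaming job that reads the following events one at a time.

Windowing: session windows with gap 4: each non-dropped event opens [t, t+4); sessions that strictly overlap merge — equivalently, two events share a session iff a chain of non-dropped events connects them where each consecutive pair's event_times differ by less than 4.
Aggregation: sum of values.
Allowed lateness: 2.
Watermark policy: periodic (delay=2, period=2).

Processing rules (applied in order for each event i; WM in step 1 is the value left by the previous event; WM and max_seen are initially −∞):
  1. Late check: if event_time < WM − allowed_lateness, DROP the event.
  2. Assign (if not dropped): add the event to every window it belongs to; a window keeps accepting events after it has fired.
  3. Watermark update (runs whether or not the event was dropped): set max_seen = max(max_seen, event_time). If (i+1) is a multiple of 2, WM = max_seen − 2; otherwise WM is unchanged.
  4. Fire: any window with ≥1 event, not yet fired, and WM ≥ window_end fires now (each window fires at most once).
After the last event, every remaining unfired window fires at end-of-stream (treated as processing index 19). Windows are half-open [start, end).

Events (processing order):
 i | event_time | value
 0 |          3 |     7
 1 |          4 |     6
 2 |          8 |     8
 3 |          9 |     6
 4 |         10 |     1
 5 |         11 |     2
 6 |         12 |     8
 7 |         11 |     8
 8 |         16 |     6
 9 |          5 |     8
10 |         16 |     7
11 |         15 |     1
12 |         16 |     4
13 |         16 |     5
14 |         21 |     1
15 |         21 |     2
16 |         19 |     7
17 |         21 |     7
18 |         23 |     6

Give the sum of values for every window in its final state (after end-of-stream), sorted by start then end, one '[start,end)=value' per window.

[3,8)=13 [8,27)=79

i=0 t=3 v=7: → [3,7); WM=−∞
i=1 t=4 v=6: → [3,8); WM=2
i=2 t=8 v=8: → [8,12); WM=2
i=3 t=9 v=6: → [8,13); WM=7
i=4 t=10 v=1: → [8,14); WM=7
i=5 t=11 v=2: → [8,15); WM=9
i=6 t=12 v=8: → [8,16); WM=9
i=7 t=11 v=8: → [8,16); WM=10
i=8 t=16 v=6: → [16,20); WM=10
i=9 t=5 v=8: DROP (t<10-2); WM=14
i=10 t=16 v=7: → [16,20); WM=14
i=11 t=15 v=1: → [8,20); WM=14
i=12 t=16 v=4: → [8,20); WM=14
i=13 t=16 v=5: → [8,20); WM=14
i=14 t=21 v=1: → [21,25); WM=14
i=15 t=21 v=2: → [21,25); WM=19
i=16 t=19 v=7: → [8,25); WM=19
i=17 t=21 v=7: → [8,25); WM=19
i=18 t=23 v=6: → [8,27); WM=19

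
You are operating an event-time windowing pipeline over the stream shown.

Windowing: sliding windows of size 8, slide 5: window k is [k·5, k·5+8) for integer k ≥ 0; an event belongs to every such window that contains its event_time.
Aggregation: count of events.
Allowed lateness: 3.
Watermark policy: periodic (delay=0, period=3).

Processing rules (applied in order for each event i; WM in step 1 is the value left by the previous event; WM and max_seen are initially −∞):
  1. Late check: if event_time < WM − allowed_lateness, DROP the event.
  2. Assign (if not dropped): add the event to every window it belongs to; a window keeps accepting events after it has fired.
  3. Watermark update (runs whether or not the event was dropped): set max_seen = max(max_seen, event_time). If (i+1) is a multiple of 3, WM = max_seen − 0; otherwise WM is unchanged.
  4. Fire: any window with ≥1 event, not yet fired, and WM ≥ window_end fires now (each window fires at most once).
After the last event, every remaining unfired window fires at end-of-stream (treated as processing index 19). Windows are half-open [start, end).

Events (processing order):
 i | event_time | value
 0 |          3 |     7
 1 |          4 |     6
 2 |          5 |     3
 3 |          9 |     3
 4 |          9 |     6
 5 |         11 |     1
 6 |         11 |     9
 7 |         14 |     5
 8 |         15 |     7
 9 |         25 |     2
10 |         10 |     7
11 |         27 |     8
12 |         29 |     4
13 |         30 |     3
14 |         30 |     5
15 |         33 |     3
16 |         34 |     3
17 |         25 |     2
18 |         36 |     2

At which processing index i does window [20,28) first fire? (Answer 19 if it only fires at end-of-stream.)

14

i=0 t=3 v=7: → [0,8); WM=−∞
i=1 t=4 v=6: → [0,8); WM=−∞
i=2 t=5 v=3: → [5,13),[0,8); WM=5
i=3 t=9 v=3: → [5,13); WM=5
i=4 t=9 v=6: → [5,13); WM=5
i=5 t=11 v=1: → [10,18),[5,13); WM=11; [0,8) fires=3
i=6 t=11 v=9: → [10,18),[5,13); WM=11
i=7 t=14 v=5: → [10,18); WM=11
i=8 t=15 v=7: → [15,23),[10,18); WM=15; [5,13) fires=5
i=9 t=25 v=2: → [25,33),[20,28); WM=15
i=10 t=10 v=7: DROP (t<15-3); WM=15
i=11 t=27 v=8: → [25,33),[20,28); WM=27; [10,18) fires=4 [15,23) fires=1
i=12 t=29 v=4: → [25,33); WM=27
i=13 t=30 v=3: → [30,38),[25,33); WM=27
i=14 t=30 v=5: → [30,38),[25,33); WM=30; [20,28) fires=2
i=15 t=33 v=3: → [30,38); WM=30
i=16 t=34 v=3: → [30,38); WM=30
i=17 t=25 v=2: DROP (t<30-3); WM=34; [25,33) fires=5
i=18 t=36 v=2: → [35,43),[30,38); WM=34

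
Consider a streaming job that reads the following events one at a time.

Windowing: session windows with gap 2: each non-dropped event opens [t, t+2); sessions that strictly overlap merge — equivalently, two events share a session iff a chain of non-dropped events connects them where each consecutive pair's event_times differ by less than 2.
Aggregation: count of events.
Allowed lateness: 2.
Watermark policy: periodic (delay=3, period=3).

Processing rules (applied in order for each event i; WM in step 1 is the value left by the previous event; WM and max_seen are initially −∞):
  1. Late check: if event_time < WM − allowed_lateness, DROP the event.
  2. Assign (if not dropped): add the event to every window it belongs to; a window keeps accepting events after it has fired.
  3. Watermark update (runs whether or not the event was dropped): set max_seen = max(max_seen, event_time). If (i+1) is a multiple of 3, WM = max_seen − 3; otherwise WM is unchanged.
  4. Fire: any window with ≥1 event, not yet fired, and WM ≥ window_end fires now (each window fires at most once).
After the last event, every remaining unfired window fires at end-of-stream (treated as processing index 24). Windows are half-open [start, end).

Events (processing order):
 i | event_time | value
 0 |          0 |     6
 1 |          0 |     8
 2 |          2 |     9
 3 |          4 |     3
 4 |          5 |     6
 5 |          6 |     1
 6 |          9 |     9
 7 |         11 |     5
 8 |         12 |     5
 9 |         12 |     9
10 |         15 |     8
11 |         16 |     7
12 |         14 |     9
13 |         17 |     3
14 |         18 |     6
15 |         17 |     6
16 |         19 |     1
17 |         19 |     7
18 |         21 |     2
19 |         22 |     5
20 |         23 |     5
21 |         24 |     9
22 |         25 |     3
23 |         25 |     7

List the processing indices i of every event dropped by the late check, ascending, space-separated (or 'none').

i=0 t=0 v=6: → [0,2); WM=−∞
i=1 t=0 v=8: → [0,2); WM=−∞
i=2 t=2 v=9: → [2,4); WM=-1
i=3 t=4 v=3: → [4,6); WM=-1
i=4 t=5 v=6: → [4,7); WM=-1
i=5 t=6 v=1: → [4,8); WM=3
i=6 t=9 v=9: → [9,11); WM=3
i=7 t=11 v=5: → [11,13); WM=3
i=8 t=12 v=5: → [11,14); WM=9
i=9 t=12 v=9: → [11,14); WM=9
i=10 t=15 v=8: → [15,17); WM=9
i=11 t=16 v=7: → [15,18); WM=13
i=12 t=14 v=9: → [14,18); WM=13
i=13 t=17 v=3: → [14,19); WM=13
i=14 t=18 v=6: → [14,20); WM=15
i=15 t=17 v=6: → [14,20); WM=15
i=16 t=19 v=1: → [14,21); WM=15
i=17 t=19 v=7: → [14,21); WM=16
i=18 t=21 v=2: → [21,23); WM=16
i=19 t=22 v=5: → [21,24); WM=16
i=20 t=23 v=5: → [21,25); WM=20
i=21 t=24 v=9: → [21,26); WM=20
i=22 t=25 v=3: → [21,27); WM=20
i=23 t=25 v=7: → [21,27); WM=22

none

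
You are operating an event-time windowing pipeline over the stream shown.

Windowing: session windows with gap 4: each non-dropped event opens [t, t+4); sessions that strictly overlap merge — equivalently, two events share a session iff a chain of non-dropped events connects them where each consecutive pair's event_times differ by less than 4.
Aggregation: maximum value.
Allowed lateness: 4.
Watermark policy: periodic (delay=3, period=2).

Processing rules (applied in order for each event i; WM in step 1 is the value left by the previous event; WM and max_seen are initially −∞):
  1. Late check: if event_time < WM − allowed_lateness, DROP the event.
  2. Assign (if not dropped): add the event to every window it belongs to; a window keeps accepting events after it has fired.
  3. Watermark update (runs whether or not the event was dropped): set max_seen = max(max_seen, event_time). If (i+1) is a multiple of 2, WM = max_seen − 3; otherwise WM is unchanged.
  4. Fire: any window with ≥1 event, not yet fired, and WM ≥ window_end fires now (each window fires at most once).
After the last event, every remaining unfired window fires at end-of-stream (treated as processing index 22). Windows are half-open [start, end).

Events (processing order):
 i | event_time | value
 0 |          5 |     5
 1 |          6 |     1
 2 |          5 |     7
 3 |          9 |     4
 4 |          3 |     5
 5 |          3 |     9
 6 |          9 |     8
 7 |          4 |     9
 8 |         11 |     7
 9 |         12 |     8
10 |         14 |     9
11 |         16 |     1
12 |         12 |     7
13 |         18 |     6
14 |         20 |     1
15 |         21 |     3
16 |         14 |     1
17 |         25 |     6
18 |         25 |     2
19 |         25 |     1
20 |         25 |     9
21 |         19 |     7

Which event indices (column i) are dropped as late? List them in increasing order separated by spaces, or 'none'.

none

i=0 t=5 v=5: → [5,9); WM=−∞
i=1 t=6 v=1: → [5,10); WM=3
i=2 t=5 v=7: → [5,10); WM=3
i=3 t=9 v=4: → [5,13); WM=6
i=4 t=3 v=5: → [3,13); WM=6
i=5 t=3 v=9: → [3,13); WM=6
i=6 t=9 v=8: → [3,13); WM=6
i=7 t=4 v=9: → [3,13); WM=6
i=8 t=11 v=7: → [3,15); WM=6
i=9 t=12 v=8: → [3,16); WM=9
i=10 t=14 v=9: → [3,18); WM=9
i=11 t=16 v=1: → [3,20); WM=13
i=12 t=12 v=7: → [3,20); WM=13
i=13 t=18 v=6: → [3,22); WM=15
i=14 t=20 v=1: → [3,24); WM=15
i=15 t=21 v=3: → [3,25); WM=18
i=16 t=14 v=1: → [3,25); WM=18
i=17 t=25 v=6: → [25,29); WM=22
i=18 t=25 v=2: → [25,29); WM=22
i=19 t=25 v=1: → [25,29); WM=22
i=20 t=25 v=9: → [25,29); WM=22
i=21 t=19 v=7: → [3,25); WM=22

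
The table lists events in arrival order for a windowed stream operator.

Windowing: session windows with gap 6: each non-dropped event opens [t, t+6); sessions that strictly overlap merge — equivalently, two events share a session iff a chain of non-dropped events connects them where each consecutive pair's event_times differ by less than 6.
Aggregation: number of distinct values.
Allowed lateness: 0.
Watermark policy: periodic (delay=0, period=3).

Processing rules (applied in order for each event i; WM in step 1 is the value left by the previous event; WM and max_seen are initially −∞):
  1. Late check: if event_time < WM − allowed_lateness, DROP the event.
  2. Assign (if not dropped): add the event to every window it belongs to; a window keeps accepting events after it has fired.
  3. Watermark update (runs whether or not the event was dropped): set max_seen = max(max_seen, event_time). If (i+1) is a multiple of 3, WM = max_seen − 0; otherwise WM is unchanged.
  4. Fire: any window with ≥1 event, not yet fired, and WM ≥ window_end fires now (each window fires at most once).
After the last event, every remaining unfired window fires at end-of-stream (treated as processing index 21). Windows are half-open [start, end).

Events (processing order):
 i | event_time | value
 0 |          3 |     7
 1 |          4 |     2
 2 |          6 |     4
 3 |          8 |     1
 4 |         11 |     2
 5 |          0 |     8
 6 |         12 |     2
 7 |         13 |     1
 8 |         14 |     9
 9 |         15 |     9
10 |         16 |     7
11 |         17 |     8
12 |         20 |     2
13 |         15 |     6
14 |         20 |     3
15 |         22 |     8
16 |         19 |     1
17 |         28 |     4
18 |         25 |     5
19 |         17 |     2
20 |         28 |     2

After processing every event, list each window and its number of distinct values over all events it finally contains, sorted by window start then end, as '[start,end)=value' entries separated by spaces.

[3,28)=7 [28,34)=2

i=0 t=3 v=7: → [3,9); WM=−∞
i=1 t=4 v=2: → [3,10); WM=−∞
i=2 t=6 v=4: → [3,12); WM=6
i=3 t=8 v=1: → [3,14); WM=6
i=4 t=11 v=2: → [3,17); WM=6
i=5 t=0 v=8: DROP (t<6-0); WM=11
i=6 t=12 v=2: → [3,18); WM=11
i=7 t=13 v=1: → [3,19); WM=11
i=8 t=14 v=9: → [3,20); WM=14
i=9 t=15 v=9: → [3,21); WM=14
i=10 t=16 v=7: → [3,22); WM=14
i=11 t=17 v=8: → [3,23); WM=17
i=12 t=20 v=2: → [3,26); WM=17
i=13 t=15 v=6: DROP (t<17-0); WM=17
i=14 t=20 v=3: → [3,26); WM=20
i=15 t=22 v=8: → [3,28); WM=20
i=16 t=19 v=1: DROP (t<20-0); WM=20
i=17 t=28 v=4: → [28,34); WM=28
i=18 t=25 v=5: DROP (t<28-0); WM=28
i=19 t=17 v=2: DROP (t<28-0); WM=28
i=20 t=28 v=2: → [28,34); WM=28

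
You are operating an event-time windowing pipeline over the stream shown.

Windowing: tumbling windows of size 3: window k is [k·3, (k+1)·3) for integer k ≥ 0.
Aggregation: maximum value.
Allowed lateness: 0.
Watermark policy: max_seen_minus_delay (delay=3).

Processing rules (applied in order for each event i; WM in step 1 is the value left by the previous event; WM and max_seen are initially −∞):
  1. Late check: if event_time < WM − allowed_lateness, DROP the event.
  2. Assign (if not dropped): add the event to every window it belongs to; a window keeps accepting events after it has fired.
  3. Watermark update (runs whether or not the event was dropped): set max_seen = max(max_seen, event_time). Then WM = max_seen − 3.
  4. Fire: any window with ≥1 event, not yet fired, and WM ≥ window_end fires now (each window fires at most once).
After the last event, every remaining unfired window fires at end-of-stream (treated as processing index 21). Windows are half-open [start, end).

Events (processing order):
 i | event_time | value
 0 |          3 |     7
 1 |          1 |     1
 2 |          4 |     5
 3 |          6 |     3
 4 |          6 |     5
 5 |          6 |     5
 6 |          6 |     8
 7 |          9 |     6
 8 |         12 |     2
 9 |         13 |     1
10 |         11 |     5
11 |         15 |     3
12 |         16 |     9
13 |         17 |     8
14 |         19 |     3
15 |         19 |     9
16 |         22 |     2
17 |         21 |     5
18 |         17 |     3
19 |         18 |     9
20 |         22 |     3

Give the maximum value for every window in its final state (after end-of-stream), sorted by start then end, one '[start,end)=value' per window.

i=0 t=3 v=7: → [3,6); WM=0
i=1 t=1 v=1: → [0,3); WM=0
i=2 t=4 v=5: → [3,6); WM=1
i=3 t=6 v=3: → [6,9); WM=3; [0,3) fires=1
i=4 t=6 v=5: → [6,9); WM=3
i=5 t=6 v=5: → [6,9); WM=3
i=6 t=6 v=8: → [6,9); WM=3
i=7 t=9 v=6: → [9,12); WM=6; [3,6) fires=7
i=8 t=12 v=2: → [12,15); WM=9; [6,9) fires=8
i=9 t=13 v=1: → [12,15); WM=10
i=10 t=11 v=5: → [9,12); WM=10
i=11 t=15 v=3: → [15,18); WM=12; [9,12) fires=6
i=12 t=16 v=9: → [15,18); WM=13
i=13 t=17 v=8: → [15,18); WM=14
i=14 t=19 v=3: → [18,21); WM=16; [12,15) fires=2
i=15 t=19 v=9: → [18,21); WM=16
i=16 t=22 v=2: → [21,24); WM=19; [15,18) fires=9
i=17 t=21 v=5: → [21,24); WM=19
i=18 t=17 v=3: DROP (t<19-0); WM=19
i=19 t=18 v=9: DROP (t<19-0); WM=19
i=20 t=22 v=3: → [21,24); WM=19

[0,3)=1 [3,6)=7 [6,9)=8 [9,12)=6 [12,15)=2 [15,18)=9 [18,21)=9 [21,24)=5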